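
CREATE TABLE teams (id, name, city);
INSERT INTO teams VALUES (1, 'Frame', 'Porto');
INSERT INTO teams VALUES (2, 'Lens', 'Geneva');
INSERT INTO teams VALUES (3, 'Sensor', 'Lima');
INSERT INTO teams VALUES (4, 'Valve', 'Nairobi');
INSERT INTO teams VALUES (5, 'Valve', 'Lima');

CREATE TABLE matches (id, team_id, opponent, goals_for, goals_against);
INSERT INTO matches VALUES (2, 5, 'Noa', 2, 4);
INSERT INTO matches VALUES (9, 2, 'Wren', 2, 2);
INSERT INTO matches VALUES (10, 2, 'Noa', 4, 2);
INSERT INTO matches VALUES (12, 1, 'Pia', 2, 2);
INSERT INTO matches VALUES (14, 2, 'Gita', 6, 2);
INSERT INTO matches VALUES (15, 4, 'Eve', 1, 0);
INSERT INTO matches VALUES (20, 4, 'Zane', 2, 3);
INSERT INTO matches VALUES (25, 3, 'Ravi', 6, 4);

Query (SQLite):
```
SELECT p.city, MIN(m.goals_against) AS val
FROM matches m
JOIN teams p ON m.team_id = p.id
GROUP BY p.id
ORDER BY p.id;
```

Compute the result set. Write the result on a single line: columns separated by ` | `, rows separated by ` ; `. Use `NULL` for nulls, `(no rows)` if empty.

Join each matches row to its teams via team_id.
Group joined rows by teams.id; compute MIN(m.goals_against) per group.
  1: ids {12} → MIN(m.goals_against)=2
  2: ids {9, 10, 14} → MIN(m.goals_against)=2
  3: ids {25} → MIN(m.goals_against)=4
  4: ids {15, 20} → MIN(m.goals_against)=0
  5: ids {2} → MIN(m.goals_against)=4

Porto | 2 ; Geneva | 2 ; Lima | 4 ; Nairobi | 0 ; Lima | 4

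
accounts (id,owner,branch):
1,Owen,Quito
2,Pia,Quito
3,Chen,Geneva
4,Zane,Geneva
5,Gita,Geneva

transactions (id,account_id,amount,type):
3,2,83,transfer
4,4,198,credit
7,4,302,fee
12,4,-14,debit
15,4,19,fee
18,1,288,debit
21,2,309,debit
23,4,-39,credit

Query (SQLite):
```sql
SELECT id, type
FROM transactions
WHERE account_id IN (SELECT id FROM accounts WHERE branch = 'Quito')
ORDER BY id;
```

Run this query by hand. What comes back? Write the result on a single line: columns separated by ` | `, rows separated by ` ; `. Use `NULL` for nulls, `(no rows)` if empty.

Inner query: accounts.id where branch = 'Quito'.
Outer: keep transactions rows whose account_id is in that set.
Inner query → {1, 2}

3 | transfer ; 18 | debit ; 21 | debit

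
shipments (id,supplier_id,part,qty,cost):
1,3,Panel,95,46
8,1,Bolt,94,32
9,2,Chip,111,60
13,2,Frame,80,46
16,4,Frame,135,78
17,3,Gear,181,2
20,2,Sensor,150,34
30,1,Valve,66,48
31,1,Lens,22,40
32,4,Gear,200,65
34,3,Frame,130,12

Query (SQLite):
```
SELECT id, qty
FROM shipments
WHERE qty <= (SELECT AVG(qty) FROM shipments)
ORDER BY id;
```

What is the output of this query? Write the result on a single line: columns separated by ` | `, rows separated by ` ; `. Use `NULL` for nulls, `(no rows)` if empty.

1 | 95 ; 8 | 94 ; 9 | 111 ; 13 | 80 ; 30 | 66 ; 31 | 22

Scalar subquery: AVG(qty) over all shipments rows = 114.909091 (≈; comparison uses full precision).
Keep rows where qty <= that value.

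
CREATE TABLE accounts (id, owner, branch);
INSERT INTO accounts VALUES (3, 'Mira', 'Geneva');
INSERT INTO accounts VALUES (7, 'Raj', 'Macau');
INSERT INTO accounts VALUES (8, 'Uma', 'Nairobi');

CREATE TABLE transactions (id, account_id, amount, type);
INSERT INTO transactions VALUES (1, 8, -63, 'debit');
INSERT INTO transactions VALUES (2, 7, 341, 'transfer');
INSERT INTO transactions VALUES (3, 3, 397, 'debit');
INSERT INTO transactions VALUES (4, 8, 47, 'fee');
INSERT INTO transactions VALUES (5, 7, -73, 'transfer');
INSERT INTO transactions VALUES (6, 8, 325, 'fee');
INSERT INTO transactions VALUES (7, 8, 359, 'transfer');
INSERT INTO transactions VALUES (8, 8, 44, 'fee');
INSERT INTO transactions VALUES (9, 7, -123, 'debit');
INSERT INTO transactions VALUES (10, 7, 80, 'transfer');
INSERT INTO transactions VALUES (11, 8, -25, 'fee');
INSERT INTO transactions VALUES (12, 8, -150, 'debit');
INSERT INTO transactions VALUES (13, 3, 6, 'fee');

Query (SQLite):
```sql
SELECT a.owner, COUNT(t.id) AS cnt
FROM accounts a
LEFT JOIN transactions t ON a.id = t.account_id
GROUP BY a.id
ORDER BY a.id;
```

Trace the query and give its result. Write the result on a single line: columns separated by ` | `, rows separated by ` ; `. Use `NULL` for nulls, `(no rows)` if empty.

LEFT JOIN keeps every accounts row; unmatched ones get NULL for transactions columns.
Group by accounts.id and compute COUNT(t.id). COUNT(col) of an all-NULL group is 0.
  3: ids {3, 13} → COUNT(t.id)=2
  7: ids {2, 5, 9, 10} → COUNT(t.id)=4
  8: ids {1, 4, 6, 7, 8, 11, 12} → COUNT(t.id)=7

Mira | 2 ; Raj | 4 ; Uma | 7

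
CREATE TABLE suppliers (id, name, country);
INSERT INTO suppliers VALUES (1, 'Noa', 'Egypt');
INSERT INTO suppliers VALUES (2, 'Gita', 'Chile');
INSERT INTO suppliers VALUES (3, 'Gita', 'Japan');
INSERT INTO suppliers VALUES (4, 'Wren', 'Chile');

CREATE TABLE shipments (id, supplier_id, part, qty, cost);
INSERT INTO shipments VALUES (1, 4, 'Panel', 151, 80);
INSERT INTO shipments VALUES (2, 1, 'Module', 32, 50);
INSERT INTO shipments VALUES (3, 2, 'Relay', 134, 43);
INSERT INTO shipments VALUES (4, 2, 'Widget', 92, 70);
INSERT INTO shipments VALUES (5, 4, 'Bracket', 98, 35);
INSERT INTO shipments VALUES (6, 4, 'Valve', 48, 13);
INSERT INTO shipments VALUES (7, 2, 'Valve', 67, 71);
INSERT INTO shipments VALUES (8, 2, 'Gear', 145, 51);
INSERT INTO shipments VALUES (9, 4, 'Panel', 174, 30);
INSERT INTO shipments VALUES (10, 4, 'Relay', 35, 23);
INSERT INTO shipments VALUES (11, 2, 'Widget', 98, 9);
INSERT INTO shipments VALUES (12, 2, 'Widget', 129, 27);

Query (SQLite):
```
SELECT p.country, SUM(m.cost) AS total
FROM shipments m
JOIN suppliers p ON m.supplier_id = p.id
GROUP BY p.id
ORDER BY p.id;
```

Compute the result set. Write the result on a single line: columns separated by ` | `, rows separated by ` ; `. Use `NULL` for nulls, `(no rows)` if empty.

Egypt | 50 ; Chile | 271 ; Chile | 181

Join each shipments row to its suppliers via supplier_id.
Group joined rows by suppliers.id; compute SUM(m.cost) per group.
  1: ids {2} → SUM(m.cost)=50
  2: ids {3, 4, 7, 8, 11, 12} → SUM(m.cost)=271
  4: ids {1, 5, 6, 9, 10} → SUM(m.cost)=181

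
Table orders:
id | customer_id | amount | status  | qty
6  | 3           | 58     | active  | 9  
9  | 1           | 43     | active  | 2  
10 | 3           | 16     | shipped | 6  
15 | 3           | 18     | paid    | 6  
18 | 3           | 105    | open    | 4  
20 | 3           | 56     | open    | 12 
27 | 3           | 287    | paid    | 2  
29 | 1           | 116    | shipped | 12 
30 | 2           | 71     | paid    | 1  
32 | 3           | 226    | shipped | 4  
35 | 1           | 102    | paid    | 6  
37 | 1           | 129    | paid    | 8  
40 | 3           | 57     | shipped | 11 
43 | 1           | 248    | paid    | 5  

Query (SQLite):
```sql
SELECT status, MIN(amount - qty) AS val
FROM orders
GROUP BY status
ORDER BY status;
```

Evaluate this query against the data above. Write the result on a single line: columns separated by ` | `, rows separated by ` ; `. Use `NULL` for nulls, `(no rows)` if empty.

For each row compute amount - qty.
Group by status; take MIN of the expression per group.
  active: ids {6, 9} → MIN(amount - qty)=41
  open: ids {18, 20} → MIN(amount - qty)=44
  paid: ids {15, 27, 30, 35, 37, 43} → MIN(amount - qty)=12
  shipped: ids {10, 29, 32, 40} → MIN(amount - qty)=10

active | 41 ; open | 44 ; paid | 12 ; shipped | 10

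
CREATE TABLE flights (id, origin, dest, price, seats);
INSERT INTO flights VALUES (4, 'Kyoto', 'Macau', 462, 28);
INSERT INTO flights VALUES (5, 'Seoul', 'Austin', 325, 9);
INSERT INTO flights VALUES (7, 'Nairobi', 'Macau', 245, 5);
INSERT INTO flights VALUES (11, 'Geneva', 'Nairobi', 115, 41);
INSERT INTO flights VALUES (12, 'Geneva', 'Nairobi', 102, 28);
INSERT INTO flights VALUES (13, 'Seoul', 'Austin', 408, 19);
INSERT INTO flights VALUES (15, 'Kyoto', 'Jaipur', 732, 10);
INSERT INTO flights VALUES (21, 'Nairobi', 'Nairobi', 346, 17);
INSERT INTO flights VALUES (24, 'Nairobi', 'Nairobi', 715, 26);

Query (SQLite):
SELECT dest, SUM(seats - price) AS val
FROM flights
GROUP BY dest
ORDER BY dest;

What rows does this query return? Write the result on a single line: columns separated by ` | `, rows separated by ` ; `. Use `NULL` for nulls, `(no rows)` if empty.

For each row compute seats - price.
Group by dest; take SUM of the expression per group.
  Austin: ids {5, 13} → SUM(seats - price)=-705
  Jaipur: ids {15} → SUM(seats - price)=-722
  Macau: ids {4, 7} → SUM(seats - price)=-674
  Nairobi: ids {11, 12, 21, 24} → SUM(seats - price)=-1166

Austin | -705 ; Jaipur | -722 ; Macau | -674 ; Nairobi | -1166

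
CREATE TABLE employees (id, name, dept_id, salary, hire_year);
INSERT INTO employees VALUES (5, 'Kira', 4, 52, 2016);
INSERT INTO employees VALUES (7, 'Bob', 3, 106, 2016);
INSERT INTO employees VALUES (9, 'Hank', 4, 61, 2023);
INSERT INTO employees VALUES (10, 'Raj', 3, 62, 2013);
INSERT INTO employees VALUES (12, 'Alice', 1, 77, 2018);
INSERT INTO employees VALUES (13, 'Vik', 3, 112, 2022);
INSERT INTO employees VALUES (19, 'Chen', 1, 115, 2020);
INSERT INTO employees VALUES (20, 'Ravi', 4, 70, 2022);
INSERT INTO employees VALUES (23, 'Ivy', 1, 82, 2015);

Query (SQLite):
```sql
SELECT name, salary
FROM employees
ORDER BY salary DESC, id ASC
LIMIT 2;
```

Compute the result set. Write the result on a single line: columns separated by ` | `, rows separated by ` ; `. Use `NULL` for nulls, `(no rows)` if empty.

Sort by salary desc, tiebreak id asc: (115, id=19), (112, id=13), (106, id=7), (82, id=23), (77, id=12) …. Take first 2.

Chen | 115 ; Vik | 112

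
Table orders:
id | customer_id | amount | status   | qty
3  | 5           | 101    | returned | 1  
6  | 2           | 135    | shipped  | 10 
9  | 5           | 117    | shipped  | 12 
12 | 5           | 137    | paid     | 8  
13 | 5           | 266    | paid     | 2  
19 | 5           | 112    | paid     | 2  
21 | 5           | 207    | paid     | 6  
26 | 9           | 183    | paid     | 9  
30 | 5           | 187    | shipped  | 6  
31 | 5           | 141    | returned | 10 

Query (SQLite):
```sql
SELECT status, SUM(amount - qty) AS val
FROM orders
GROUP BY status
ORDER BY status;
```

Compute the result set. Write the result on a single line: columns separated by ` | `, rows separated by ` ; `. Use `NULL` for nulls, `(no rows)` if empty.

paid | 878 ; returned | 231 ; shipped | 411

For each row compute amount - qty.
Group by status; take SUM of the expression per group.
  paid: ids {12, 13, 19, 21, 26} → SUM(amount - qty)=878
  returned: ids {3, 31} → SUM(amount - qty)=231
  shipped: ids {6, 9, 30} → SUM(amount - qty)=411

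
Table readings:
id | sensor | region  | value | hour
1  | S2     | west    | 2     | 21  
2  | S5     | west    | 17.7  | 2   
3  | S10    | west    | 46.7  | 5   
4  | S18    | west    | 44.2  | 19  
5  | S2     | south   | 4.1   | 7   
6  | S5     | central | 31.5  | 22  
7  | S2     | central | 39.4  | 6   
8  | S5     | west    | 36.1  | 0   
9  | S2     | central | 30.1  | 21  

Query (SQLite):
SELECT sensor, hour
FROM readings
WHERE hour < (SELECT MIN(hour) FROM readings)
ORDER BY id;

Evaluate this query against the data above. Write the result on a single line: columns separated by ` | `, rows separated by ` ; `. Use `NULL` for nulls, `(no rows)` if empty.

(no rows)

Scalar subquery: MIN(hour) over all readings rows = 0.
Keep rows where hour < that value.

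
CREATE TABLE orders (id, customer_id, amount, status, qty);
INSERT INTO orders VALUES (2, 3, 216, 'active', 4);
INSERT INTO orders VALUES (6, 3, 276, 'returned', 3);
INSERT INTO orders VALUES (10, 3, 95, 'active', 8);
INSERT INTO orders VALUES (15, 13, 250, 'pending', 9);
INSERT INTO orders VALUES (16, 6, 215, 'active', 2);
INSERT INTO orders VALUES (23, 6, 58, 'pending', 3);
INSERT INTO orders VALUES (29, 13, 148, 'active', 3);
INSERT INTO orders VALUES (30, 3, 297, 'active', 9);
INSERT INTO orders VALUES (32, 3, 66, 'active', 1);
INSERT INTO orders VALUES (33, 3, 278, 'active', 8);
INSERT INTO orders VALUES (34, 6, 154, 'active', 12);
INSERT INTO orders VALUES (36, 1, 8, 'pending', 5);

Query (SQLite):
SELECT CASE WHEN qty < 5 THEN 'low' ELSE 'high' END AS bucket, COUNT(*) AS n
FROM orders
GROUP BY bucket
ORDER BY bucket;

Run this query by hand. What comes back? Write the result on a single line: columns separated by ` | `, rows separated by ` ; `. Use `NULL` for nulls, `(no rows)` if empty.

high | 6 ; low | 6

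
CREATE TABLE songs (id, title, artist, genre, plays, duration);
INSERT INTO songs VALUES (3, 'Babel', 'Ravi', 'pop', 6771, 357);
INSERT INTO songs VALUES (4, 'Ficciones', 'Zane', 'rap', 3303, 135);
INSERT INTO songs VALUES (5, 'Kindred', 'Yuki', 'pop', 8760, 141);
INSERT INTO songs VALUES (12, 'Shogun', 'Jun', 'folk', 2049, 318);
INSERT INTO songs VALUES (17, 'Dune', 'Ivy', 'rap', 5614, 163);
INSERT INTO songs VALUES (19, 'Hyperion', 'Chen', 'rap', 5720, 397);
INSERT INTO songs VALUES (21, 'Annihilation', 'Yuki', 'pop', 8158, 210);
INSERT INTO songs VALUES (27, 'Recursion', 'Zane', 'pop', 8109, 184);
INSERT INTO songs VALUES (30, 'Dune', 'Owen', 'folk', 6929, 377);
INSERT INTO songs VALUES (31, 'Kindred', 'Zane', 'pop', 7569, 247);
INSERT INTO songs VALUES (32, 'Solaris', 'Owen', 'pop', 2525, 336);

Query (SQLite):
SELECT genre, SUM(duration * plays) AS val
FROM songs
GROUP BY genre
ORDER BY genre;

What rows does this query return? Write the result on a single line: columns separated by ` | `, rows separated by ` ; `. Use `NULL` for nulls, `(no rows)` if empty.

folk | 3263815 ; pop | 9575586 ; rap | 3631827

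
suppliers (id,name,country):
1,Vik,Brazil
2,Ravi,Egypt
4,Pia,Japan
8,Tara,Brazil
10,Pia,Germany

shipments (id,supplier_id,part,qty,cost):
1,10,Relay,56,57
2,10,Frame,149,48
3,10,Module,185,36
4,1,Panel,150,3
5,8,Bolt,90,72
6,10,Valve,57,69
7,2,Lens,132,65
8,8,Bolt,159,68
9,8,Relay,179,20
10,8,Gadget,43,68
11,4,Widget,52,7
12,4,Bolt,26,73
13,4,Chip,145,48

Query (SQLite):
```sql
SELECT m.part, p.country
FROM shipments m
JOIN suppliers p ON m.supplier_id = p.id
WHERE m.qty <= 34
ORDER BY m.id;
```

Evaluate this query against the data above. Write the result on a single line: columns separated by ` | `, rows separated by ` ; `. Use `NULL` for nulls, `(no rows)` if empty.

Bolt | Japan

Each shipments row matches the suppliers row where supplier_id = suppliers.id.
Then keep rows with m.qty <= 34.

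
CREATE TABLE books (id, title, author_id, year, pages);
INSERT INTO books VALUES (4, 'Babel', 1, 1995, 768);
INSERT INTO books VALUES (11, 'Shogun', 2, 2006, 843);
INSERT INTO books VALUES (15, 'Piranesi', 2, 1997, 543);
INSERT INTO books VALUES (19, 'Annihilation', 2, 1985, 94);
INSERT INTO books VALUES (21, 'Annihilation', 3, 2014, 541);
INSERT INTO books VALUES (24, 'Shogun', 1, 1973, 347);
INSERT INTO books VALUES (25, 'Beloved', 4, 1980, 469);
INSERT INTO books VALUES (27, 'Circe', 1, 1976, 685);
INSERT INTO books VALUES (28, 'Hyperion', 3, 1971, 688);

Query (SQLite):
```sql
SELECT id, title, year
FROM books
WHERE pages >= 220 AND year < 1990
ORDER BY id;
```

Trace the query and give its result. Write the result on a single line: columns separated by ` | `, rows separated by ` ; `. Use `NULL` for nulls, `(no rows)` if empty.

24 | Shogun | 1973 ; 25 | Beloved | 1980 ; 27 | Circe | 1976 ; 28 | Hyperion | 1971

pages >= 220: ids {4, 11, 15, 21, 24, 25, 27, 28}
year < 1990: ids {19, 24, 25, 27, 28}
Combine with AND.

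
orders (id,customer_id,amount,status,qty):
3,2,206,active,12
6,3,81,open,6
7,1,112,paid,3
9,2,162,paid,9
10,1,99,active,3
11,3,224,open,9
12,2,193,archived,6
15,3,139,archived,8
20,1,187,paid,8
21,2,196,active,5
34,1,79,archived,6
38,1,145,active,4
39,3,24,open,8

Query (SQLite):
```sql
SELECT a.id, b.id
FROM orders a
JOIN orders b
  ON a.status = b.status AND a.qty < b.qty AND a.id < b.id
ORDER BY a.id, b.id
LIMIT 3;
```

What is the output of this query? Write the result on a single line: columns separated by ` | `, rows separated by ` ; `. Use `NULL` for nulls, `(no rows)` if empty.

6 | 11 ; 6 | 39 ; 7 | 9

Pairs (a,b) with same status, a.qty < b.qty, a.id < b.id.
status groups: active:{3,10,21,38} archived:{12,15,34} open:{6,11,39} paid:{7,9,20}
Ordered by (a.id, b.id); first 3.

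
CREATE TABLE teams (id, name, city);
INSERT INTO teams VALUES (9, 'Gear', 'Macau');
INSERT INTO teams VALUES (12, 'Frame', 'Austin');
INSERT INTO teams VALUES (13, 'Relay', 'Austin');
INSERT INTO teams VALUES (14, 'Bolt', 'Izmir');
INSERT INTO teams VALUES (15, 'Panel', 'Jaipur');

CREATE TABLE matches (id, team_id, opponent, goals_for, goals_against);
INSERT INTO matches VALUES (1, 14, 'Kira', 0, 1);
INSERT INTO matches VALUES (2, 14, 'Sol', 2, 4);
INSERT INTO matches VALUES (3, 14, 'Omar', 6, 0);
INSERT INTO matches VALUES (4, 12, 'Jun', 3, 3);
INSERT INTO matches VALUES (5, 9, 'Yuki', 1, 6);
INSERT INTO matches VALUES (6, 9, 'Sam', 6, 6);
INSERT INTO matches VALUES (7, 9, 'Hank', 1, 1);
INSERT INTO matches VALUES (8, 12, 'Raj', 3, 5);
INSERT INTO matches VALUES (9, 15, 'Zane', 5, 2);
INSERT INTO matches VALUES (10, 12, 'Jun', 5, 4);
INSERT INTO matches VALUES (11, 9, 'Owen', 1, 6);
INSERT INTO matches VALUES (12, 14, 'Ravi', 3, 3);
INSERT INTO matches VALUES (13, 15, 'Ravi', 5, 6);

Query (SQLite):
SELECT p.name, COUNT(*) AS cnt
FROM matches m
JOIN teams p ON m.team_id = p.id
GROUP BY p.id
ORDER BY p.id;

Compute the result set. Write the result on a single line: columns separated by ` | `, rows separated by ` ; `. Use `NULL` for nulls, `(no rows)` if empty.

Join each matches row to its teams via team_id.
Group joined rows by teams.id; compute COUNT(*) per group.
  9: ids {5, 6, 7, 11} → COUNT(*)=4
  12: ids {4, 8, 10} → COUNT(*)=3
  14: ids {1, 2, 3, 12} → COUNT(*)=4
  15: ids {9, 13} → COUNT(*)=2

Gear | 4 ; Frame | 3 ; Bolt | 4 ; Panel | 2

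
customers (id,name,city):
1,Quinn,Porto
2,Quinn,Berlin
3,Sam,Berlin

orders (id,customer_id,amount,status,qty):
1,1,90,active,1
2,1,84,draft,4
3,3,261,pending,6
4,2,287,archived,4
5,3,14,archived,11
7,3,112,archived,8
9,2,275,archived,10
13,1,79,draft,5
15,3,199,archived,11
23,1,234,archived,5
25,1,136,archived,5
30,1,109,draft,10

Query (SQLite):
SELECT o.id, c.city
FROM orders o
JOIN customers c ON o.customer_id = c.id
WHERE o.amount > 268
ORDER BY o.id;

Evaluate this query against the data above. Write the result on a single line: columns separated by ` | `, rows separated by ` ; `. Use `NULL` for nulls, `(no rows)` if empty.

4 | Berlin ; 9 | Berlin

Each orders row matches the customers row where customer_id = customers.id.
Then keep rows with o.amount > 268.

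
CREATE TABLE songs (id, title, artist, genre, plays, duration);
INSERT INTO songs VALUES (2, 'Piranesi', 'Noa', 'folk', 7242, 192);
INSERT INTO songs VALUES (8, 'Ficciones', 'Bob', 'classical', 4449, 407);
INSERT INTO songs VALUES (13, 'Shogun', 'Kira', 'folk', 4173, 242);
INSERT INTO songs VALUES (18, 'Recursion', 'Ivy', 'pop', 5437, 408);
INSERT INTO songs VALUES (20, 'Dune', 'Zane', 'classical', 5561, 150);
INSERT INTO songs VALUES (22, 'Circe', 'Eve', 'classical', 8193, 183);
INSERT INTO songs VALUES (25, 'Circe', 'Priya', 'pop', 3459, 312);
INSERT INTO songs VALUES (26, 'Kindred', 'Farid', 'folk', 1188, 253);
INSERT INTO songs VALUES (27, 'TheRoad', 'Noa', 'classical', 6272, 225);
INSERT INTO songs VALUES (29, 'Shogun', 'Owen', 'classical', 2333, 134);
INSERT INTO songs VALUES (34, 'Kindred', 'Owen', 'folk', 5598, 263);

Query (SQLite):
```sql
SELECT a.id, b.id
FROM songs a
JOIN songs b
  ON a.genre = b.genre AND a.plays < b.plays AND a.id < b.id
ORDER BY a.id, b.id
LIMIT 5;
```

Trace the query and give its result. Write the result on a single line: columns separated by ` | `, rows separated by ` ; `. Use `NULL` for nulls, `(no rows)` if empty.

Pairs (a,b) with same genre, a.plays < b.plays, a.id < b.id.
genre groups: classical:{8,20,22,27,29} folk:{2,13,26,34} pop:{18,25}
Ordered by (a.id, b.id); first 5.

8 | 20 ; 8 | 22 ; 8 | 27 ; 13 | 34 ; 20 | 22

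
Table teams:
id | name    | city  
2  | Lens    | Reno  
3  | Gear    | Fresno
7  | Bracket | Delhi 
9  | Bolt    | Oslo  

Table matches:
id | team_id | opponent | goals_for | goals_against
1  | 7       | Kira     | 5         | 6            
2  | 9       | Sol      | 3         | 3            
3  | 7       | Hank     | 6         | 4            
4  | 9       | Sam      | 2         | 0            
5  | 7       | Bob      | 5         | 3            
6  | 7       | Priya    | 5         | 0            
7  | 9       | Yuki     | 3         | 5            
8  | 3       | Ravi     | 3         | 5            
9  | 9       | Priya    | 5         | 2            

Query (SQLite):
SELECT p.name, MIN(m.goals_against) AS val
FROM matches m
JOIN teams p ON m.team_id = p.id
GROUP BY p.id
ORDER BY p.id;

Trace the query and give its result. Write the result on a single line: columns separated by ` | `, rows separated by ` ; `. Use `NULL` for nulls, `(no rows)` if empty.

Join each matches row to its teams via team_id.
Group joined rows by teams.id; compute MIN(m.goals_against) per group.
  3: ids {8} → MIN(m.goals_against)=5
  7: ids {1, 3, 5, 6} → MIN(m.goals_against)=0
  9: ids {2, 4, 7, 9} → MIN(m.goals_against)=0

Gear | 5 ; Bracket | 0 ; Bolt | 0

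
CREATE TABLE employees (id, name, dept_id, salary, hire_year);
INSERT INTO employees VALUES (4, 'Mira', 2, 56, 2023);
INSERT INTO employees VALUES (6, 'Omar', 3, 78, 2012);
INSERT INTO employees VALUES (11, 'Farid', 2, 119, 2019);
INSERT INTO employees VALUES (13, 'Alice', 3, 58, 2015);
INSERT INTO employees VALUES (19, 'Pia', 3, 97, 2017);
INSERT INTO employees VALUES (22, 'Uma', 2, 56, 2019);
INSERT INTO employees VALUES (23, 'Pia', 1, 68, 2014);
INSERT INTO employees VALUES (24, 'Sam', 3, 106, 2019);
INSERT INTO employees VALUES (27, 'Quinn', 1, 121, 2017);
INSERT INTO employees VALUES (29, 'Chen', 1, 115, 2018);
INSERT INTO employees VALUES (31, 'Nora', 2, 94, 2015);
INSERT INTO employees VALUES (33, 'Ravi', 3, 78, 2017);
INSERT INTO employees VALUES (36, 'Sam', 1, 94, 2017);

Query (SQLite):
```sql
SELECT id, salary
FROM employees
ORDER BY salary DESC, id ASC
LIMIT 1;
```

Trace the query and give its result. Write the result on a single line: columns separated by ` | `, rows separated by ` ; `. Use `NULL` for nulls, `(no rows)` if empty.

27 | 121

Sort by salary desc, tiebreak id asc: (121, id=27), (119, id=11), (115, id=29), (106, id=24) …. Take first 1.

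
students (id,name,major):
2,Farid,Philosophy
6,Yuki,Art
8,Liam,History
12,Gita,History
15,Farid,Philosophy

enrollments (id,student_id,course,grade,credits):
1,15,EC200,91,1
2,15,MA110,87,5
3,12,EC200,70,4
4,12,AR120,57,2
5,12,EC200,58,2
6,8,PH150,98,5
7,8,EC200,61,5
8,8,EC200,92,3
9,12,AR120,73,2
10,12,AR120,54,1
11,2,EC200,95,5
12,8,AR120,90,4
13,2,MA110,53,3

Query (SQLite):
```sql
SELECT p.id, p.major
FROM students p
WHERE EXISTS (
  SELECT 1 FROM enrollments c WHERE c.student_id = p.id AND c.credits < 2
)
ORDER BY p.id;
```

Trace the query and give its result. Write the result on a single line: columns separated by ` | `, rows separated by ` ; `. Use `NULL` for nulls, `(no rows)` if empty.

For each students row, check whether any enrollments with matching student_id has credits < 2.
Keep rows where that is true.

12 | History ; 15 | Philosophy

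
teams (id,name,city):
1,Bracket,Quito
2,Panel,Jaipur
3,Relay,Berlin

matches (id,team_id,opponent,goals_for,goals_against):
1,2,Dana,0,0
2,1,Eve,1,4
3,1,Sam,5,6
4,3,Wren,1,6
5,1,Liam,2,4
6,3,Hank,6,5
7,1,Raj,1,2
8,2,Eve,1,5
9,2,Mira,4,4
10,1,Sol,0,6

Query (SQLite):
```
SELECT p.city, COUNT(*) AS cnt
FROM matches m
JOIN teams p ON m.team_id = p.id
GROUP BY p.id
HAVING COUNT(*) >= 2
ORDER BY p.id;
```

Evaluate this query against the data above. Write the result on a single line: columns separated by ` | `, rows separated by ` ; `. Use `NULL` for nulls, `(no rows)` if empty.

Join each matches row to its teams via team_id.
Group joined rows by teams.id; compute COUNT(*) per group.
HAVING: keep groups with count ≥ 2.
  1: ids {2, 3, 5, 7, 10} → COUNT(*)=5
  2: ids {1, 8, 9} → COUNT(*)=3
  3: ids {4, 6} → COUNT(*)=2

Quito | 5 ; Jaipur | 3 ; Berlin | 2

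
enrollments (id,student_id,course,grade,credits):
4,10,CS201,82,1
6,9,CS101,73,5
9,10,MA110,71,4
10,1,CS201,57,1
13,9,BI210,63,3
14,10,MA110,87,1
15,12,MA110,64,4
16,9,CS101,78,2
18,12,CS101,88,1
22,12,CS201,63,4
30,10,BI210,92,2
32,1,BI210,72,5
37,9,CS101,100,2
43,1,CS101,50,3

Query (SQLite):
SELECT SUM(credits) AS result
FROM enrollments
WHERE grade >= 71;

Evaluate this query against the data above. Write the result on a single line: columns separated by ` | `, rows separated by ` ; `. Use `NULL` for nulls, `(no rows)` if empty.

23

Rows where grade >= 71 → credits values: [1, 5, 4, 1, 2, 1, 2, 5, 2].
SUM of non-NULL values = 23.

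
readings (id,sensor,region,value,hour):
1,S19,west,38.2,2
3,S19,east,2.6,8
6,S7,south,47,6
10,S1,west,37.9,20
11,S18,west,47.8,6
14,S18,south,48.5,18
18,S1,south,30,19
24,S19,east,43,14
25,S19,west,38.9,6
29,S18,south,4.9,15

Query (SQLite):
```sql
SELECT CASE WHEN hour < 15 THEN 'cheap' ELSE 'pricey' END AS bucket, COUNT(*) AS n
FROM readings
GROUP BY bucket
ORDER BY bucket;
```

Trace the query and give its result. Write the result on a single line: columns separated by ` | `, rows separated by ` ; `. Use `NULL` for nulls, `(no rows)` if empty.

cheap | 6 ; pricey | 4

Bucket rows by hour < 15 → 'cheap' else 'pricey'; count each bucket.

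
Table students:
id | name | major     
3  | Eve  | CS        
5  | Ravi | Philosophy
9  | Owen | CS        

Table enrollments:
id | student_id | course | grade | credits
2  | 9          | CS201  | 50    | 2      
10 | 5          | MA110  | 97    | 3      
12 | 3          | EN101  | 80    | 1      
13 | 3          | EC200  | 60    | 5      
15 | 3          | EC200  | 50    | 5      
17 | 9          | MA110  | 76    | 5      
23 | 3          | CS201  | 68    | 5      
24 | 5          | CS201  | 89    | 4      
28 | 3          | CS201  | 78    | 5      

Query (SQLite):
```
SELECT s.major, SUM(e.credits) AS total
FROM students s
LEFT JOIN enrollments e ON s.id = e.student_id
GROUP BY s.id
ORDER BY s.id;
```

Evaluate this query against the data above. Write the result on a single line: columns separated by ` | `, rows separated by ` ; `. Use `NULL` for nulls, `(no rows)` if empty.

LEFT JOIN keeps every students row; unmatched ones get NULL for enrollments columns.
Group by students.id and compute SUM(e.credits). SUM over an all-NULL group is NULL.
  3: ids {12, 13, 15, 23, 28} → SUM(e.credits)=21
  5: ids {10, 24} → SUM(e.credits)=7
  9: ids {2, 17} → SUM(e.credits)=7

CS | 21 ; Philosophy | 7 ; CS | 7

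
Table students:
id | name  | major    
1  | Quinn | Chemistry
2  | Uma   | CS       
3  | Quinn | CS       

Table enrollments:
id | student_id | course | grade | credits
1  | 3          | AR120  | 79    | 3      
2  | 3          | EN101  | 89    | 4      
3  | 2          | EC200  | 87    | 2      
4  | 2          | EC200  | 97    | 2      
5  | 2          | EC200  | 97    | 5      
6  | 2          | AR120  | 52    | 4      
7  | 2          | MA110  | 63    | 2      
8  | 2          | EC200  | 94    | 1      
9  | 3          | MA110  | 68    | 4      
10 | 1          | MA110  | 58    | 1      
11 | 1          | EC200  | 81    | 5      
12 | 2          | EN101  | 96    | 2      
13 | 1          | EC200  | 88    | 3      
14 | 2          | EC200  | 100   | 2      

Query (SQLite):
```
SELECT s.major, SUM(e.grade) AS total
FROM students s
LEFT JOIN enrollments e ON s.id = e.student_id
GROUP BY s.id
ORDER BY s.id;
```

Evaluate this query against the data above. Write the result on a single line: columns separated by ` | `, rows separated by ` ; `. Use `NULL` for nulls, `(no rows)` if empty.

Chemistry | 227 ; CS | 686 ; CS | 236

LEFT JOIN keeps every students row; unmatched ones get NULL for enrollments columns.
Group by students.id and compute SUM(e.grade). SUM over an all-NULL group is NULL.
  1: ids {10, 11, 13} → SUM(e.grade)=227
  2: ids {3, 4, 5, 6, 7, 8, 12, 14} → SUM(e.grade)=686
  3: ids {1, 2, 9} → SUM(e.grade)=236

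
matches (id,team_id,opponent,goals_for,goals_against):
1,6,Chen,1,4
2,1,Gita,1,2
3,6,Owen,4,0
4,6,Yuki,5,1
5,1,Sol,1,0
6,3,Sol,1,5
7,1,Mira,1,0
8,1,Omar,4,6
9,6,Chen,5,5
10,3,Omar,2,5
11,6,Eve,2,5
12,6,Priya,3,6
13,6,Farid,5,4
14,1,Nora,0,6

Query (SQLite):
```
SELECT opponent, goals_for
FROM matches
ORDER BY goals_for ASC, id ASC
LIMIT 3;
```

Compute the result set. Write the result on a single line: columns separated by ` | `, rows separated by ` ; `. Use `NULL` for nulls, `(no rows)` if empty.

Sort by goals_for asc, tiebreak id asc: (0, id=14), (1, id=1), (1, id=2), (1, id=5), (1, id=6), (1, id=7) …. Take first 3.

Nora | 0 ; Chen | 1 ; Gita | 1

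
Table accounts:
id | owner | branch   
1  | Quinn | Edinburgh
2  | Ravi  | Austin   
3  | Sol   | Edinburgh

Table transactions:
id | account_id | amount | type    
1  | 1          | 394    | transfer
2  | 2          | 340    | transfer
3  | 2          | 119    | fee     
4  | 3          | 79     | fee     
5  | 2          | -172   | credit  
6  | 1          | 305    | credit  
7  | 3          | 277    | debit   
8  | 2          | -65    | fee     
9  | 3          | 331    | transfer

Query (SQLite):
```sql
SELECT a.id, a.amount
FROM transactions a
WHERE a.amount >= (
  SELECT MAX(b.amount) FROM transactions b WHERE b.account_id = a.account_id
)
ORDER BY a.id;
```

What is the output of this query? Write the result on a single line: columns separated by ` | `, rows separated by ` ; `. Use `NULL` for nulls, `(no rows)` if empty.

1 | 394 ; 2 | 340 ; 9 | 331

For each transactions row a, compute MAX(amount) over rows sharing a.account_id.
Keep row a if a.amount >= that per-group MAX.
  account_id=1: MAX(amount) = 394
  account_id=2: MAX(amount) = 340
  account_id=3: MAX(amount) = 331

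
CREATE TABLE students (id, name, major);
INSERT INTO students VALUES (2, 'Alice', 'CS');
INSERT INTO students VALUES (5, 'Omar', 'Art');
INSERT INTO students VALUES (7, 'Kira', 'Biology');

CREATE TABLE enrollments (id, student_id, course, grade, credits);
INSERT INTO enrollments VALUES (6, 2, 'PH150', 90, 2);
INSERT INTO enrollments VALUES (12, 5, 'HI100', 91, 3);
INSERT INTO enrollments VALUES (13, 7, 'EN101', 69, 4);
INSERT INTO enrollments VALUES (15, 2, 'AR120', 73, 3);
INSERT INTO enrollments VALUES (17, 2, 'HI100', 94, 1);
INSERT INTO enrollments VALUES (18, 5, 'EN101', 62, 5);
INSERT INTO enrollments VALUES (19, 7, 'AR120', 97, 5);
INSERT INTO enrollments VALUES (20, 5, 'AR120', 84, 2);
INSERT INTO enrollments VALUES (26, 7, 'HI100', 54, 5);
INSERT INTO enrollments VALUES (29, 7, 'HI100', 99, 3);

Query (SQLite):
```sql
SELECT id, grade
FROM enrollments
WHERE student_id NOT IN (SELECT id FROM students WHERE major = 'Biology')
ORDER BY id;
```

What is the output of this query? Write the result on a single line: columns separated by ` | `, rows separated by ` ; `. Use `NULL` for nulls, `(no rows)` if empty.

Inner query: students.id where major = 'Biology'.
Outer: keep enrollments rows whose student_id is not in that set.
Inner query → {7}

6 | 90 ; 12 | 91 ; 15 | 73 ; 17 | 94 ; 18 | 62 ; 20 | 84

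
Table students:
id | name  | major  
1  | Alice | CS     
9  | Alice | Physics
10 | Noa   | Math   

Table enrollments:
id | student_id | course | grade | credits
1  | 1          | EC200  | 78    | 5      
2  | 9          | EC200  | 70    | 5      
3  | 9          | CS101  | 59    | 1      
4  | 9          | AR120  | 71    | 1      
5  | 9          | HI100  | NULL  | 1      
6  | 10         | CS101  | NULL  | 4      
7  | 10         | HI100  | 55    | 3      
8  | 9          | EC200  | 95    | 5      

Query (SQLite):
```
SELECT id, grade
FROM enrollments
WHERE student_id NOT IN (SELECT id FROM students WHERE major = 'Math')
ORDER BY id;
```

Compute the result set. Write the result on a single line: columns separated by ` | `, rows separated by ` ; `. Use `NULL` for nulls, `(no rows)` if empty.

Inner query: students.id where major = 'Math'.
Outer: keep enrollments rows whose student_id is not in that set.
Inner query → {10}

1 | 78 ; 2 | 70 ; 3 | 59 ; 4 | 71 ; 5 | NULL ; 8 | 95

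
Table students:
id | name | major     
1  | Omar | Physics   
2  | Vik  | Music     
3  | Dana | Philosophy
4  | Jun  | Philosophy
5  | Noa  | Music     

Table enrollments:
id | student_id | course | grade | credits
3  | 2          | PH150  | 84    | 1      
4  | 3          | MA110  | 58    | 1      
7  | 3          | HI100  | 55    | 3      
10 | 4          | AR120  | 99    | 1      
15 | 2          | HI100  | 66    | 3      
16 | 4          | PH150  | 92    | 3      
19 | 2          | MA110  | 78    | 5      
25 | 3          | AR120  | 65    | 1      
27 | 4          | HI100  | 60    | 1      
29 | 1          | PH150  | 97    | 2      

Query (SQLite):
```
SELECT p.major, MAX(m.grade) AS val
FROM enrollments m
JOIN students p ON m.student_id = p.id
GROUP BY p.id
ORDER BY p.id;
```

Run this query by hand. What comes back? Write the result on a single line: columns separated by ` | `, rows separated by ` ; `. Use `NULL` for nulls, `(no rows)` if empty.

Physics | 97 ; Music | 84 ; Philosophy | 65 ; Philosophy | 99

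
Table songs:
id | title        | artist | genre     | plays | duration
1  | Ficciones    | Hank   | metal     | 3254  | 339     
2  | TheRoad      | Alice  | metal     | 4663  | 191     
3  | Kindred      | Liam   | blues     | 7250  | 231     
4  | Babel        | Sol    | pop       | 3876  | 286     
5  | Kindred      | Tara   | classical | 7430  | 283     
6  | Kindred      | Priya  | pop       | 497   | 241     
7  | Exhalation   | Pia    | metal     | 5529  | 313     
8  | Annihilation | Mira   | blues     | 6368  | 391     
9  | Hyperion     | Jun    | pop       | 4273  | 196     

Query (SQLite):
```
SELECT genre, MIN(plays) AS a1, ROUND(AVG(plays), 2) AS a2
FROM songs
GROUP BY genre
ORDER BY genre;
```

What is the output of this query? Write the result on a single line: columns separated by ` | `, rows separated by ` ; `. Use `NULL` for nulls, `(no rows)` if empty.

blues | 6368 | 6809 ; classical | 7430 | 7430 ; metal | 3254 | 4482 ; pop | 497 | 2882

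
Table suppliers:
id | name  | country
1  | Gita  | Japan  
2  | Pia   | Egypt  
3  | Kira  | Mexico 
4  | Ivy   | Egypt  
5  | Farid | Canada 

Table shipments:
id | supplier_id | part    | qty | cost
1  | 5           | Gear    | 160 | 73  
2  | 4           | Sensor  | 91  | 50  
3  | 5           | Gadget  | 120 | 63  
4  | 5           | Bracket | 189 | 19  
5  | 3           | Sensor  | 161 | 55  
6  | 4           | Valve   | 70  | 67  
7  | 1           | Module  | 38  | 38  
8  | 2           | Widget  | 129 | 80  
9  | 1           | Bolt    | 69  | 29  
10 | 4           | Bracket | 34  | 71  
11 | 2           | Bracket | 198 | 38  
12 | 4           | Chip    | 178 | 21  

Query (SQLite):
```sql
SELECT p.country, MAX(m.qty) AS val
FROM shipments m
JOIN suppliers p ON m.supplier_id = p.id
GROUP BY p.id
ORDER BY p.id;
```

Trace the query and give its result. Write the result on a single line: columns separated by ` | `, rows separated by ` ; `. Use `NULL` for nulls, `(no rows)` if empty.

Japan | 69 ; Egypt | 198 ; Mexico | 161 ; Egypt | 178 ; Canada | 189

Join each shipments row to its suppliers via supplier_id.
Group joined rows by suppliers.id; compute MAX(m.qty) per group.
  1: ids {7, 9} → MAX(m.qty)=69
  2: ids {8, 11} → MAX(m.qty)=198
  3: ids {5} → MAX(m.qty)=161
  4: ids {2, 6, 10, 12} → MAX(m.qty)=178
  5: ids {1, 3, 4} → MAX(m.qty)=189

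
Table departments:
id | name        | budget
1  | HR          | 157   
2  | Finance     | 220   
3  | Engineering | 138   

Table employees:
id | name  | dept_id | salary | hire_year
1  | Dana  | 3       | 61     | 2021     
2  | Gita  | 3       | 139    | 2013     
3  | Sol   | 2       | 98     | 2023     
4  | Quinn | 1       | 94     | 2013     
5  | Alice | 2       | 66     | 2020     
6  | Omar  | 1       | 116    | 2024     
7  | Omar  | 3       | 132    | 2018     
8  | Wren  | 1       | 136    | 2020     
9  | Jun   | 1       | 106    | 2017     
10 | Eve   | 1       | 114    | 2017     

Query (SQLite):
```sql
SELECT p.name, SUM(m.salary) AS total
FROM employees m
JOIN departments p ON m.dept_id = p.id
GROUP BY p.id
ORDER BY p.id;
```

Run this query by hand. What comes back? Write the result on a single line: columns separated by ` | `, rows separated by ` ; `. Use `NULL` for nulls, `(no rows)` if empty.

HR | 566 ; Finance | 164 ; Engineering | 332

Join each employees row to its departments via dept_id.
Group joined rows by departments.id; compute SUM(m.salary) per group.
  1: ids {4, 6, 8, 9, 10} → SUM(m.salary)=566
  2: ids {3, 5} → SUM(m.salary)=164
  3: ids {1, 2, 7} → SUM(m.salary)=332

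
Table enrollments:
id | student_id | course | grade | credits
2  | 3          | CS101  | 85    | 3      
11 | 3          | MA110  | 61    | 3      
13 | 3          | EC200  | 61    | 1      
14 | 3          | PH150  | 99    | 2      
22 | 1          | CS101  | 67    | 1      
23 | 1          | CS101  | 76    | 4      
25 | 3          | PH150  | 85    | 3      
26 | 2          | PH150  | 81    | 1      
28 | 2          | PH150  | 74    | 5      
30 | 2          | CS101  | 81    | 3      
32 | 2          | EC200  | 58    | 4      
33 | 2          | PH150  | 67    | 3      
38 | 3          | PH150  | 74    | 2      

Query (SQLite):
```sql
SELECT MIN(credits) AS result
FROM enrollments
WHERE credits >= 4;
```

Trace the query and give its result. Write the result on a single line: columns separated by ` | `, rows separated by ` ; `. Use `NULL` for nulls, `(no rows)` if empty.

Rows where credits >= 4 → credits values: [4, 5, 4].
MIN of non-NULL values = 4.

4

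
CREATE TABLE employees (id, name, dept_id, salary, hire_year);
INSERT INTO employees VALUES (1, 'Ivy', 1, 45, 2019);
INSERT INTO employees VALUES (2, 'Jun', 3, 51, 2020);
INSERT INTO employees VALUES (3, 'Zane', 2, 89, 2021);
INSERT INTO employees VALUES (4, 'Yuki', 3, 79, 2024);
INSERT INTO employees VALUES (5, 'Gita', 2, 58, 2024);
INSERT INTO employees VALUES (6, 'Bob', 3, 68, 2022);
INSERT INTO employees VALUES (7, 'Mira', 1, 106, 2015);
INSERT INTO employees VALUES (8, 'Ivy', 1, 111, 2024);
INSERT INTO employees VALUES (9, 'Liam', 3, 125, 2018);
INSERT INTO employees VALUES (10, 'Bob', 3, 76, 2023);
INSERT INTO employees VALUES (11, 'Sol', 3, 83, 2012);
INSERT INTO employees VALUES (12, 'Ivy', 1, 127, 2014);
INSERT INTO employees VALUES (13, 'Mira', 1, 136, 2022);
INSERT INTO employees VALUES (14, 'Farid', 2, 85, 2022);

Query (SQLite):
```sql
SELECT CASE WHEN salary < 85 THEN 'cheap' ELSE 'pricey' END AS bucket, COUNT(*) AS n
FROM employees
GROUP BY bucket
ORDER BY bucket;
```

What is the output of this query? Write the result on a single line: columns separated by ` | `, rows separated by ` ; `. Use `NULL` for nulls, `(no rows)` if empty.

cheap | 7 ; pricey | 7

Bucket rows by salary < 85 → 'cheap' else 'pricey'; count each bucket.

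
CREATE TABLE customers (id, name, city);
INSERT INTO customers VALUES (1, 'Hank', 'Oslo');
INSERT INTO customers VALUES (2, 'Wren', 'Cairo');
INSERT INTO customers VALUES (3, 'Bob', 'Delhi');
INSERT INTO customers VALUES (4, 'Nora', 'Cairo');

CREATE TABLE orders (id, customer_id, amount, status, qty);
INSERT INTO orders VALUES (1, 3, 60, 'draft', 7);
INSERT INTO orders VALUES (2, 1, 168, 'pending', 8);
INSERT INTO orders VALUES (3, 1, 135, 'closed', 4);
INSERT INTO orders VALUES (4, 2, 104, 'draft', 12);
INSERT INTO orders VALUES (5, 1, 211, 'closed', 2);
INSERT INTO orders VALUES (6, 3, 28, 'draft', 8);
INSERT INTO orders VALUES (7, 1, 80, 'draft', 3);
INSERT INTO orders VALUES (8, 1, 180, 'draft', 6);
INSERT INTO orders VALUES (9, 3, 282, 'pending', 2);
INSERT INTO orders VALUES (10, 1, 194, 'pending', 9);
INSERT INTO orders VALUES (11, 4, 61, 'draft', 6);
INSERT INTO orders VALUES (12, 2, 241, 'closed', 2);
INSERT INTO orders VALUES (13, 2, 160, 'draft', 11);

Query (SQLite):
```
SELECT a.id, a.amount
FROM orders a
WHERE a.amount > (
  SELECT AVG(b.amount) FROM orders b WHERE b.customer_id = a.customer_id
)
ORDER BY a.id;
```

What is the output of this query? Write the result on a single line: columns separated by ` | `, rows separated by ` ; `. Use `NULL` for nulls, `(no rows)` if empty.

For each orders row a, compute AVG(amount) over rows sharing a.customer_id.
Keep row a if a.amount > that per-group AVG.
  customer_id=1: AVG(amount) = 161.333333
  customer_id=2: AVG(amount) = 168.333333
  customer_id=3: AVG(amount) = 123.333333
  customer_id=4: AVG(amount) = 61.0

2 | 168 ; 5 | 211 ; 8 | 180 ; 9 | 282 ; 10 | 194 ; 12 | 241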